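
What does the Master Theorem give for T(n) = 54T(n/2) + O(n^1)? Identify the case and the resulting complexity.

Master Theorem for T(n) = 54T(n/2) + O(n^1):

a = 54, b = 2, c = 1
log_b(a) = log_2(54) = 5.7549

Case 1: c = 1 < log_2(54) = 5.7549
T(n) = O(n^(log_2 54))

For T(n) = 54T(n/2) + O(n^1): log_2(54) = 5.7549. This is Case 1 of the Master Theorem (c < log_b(a), work dominated by leaves), giving O(n^(log_2 54)).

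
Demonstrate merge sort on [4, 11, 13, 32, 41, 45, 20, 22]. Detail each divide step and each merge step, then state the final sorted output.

Merge sort trace:

Split: [4, 11, 13, 32, 41, 45, 20, 22] -> [4, 11, 13, 32] and [41, 45, 20, 22]
  Split: [4, 11, 13, 32] -> [4, 11] and [13, 32]
    Split: [4, 11] -> [4] and [11]
    Merge: [4] + [11] -> [4, 11]
    Split: [13, 32] -> [13] and [32]
    Merge: [13] + [32] -> [13, 32]
  Merge: [4, 11] + [13, 32] -> [4, 11, 13, 32]
  Split: [41, 45, 20, 22] -> [41, 45] and [20, 22]
    Split: [41, 45] -> [41] and [45]
    Merge: [41] + [45] -> [41, 45]
    Split: [20, 22] -> [20] and [22]
    Merge: [20] + [22] -> [20, 22]
  Merge: [41, 45] + [20, 22] -> [20, 22, 41, 45]
Merge: [4, 11, 13, 32] + [20, 22, 41, 45] -> [4, 11, 13, 20, 22, 32, 41, 45]

Final sorted array: [4, 11, 13, 20, 22, 32, 41, 45]

The merge sort proceeds by recursively splitting the array and merging sorted halves.
After all merges, the sorted array is [4, 11, 13, 20, 22, 32, 41, 45].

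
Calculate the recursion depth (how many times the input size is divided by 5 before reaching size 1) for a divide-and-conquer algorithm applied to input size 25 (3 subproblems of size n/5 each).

For divide and conquer with division factor 5:

Problem sizes at each level:
Level 0: 25
Level 1: 5
Level 2: 1

The root is level 0 and the size-1 base case is level 2 (the tree spans levels 0 through 2, i.e. 3 levels counting the root), so the depth is the number of divisions: log_5(25) = 2

The recursion tree depth is log_5(25) = 2. At each level, the problem size is divided by 5, so it takes 2 divisions to reduce to a base case of size 1. The algorithm makes 3 recursive calls at each level.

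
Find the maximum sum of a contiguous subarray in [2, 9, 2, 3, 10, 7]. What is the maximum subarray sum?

Using Kadane's algorithm on [2, 9, 2, 3, 10, 7]:

Scanning through the array:
Position 1 (value 9): max_ending_here = 11, max_so_far = 11
Position 2 (value 2): max_ending_here = 13, max_so_far = 13
Position 3 (value 3): max_ending_here = 16, max_so_far = 16
Position 4 (value 10): max_ending_here = 26, max_so_far = 26
Position 5 (value 7): max_ending_here = 33, max_so_far = 33

Maximum subarray: [2, 9, 2, 3, 10, 7]
Maximum sum: 33

The maximum subarray is [2, 9, 2, 3, 10, 7] with sum 33. This subarray runs from index 0 to index 5.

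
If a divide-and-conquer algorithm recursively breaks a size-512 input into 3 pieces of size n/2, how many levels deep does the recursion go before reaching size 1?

For divide and conquer with division factor 2:

Problem sizes at each level:
Level 0: 512
Level 1: 256
Level 2: 128
Level 3: 64
Level 4: 32
Level 5: 16
Level 6: 8
Level 7: 4
Level 8: 2
Level 9: 1

The root is level 0 and the size-1 base case is level 9 (the tree spans levels 0 through 9, i.e. 10 levels counting the root), so the depth is the number of divisions: log_2(512) = 9

The recursion tree depth is log_2(512) = 9. At each level, the problem size is divided by 2, so it takes 9 divisions to reduce to a base case of size 1. The algorithm makes 3 recursive calls at each level.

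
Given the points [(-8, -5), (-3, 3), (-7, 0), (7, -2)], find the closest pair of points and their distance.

Computing all pairwise distances among 4 points:

d((-8, -5), (-3, 3)) = 9.434
d((-8, -5), (-7, 0)) = 5.099
d((-8, -5), (7, -2)) = 15.2971
d((-3, 3), (-7, 0)) = 5.0 <-- minimum
d((-3, 3), (7, -2)) = 11.1803
d((-7, 0), (7, -2)) = 14.1421

Closest pair: (-3, 3) and (-7, 0) with distance 5.0

The closest pair is (-3, 3) and (-7, 0) with Euclidean distance 5.0. For 4 points, brute-force pairwise comparison is shown above. For large n, the divide-and-conquer algorithm (sort by x, recurse on halves, check the dividing strip) achieves O(n log n).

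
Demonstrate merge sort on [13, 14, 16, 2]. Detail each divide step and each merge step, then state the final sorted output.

Merge sort trace:

Split: [13, 14, 16, 2] -> [13, 14] and [16, 2]
  Split: [13, 14] -> [13] and [14]
  Merge: [13] + [14] -> [13, 14]
  Split: [16, 2] -> [16] and [2]
  Merge: [16] + [2] -> [2, 16]
Merge: [13, 14] + [2, 16] -> [2, 13, 14, 16]

Final sorted array: [2, 13, 14, 16]

The merge sort proceeds by recursively splitting the array and merging sorted halves.
After all merges, the sorted array is [2, 13, 14, 16].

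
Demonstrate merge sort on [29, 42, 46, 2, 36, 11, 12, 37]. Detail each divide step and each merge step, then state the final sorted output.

Merge sort trace:

Split: [29, 42, 46, 2, 36, 11, 12, 37] -> [29, 42, 46, 2] and [36, 11, 12, 37]
  Split: [29, 42, 46, 2] -> [29, 42] and [46, 2]
    Split: [29, 42] -> [29] and [42]
    Merge: [29] + [42] -> [29, 42]
    Split: [46, 2] -> [46] and [2]
    Merge: [46] + [2] -> [2, 46]
  Merge: [29, 42] + [2, 46] -> [2, 29, 42, 46]
  Split: [36, 11, 12, 37] -> [36, 11] and [12, 37]
    Split: [36, 11] -> [36] and [11]
    Merge: [36] + [11] -> [11, 36]
    Split: [12, 37] -> [12] and [37]
    Merge: [12] + [37] -> [12, 37]
  Merge: [11, 36] + [12, 37] -> [11, 12, 36, 37]
Merge: [2, 29, 42, 46] + [11, 12, 36, 37] -> [2, 11, 12, 29, 36, 37, 42, 46]

Final sorted array: [2, 11, 12, 29, 36, 37, 42, 46]

The merge sort proceeds by recursively splitting the array and merging sorted halves.
After all merges, the sorted array is [2, 11, 12, 29, 36, 37, 42, 46].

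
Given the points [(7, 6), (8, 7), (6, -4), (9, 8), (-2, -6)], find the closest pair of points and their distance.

Computing all pairwise distances among 5 points:

d((7, 6), (8, 7)) = 1.4142 <-- minimum
d((7, 6), (6, -4)) = 10.0499
d((7, 6), (9, 8)) = 2.8284
d((7, 6), (-2, -6)) = 15.0
d((8, 7), (6, -4)) = 11.1803
d((8, 7), (9, 8)) = 1.4142 <-- minimum
d((8, 7), (-2, -6)) = 16.4012
d((6, -4), (9, 8)) = 12.3693
d((6, -4), (-2, -6)) = 8.2462
d((9, 8), (-2, -6)) = 17.8045

Minimum distance: 1.4142 (tie among 2 pairs: (7, 6) and (8, 7); (8, 7) and (9, 8))

The minimum Euclidean distance is 1.4142. There is a tie: 2 pairs achieve this minimum — (7, 6) and (8, 7); (8, 7) and (9, 8). Any of these is a valid closest pair. For 5 points, brute-force pairwise comparison is shown above. For large n, the divide-and-conquer algorithm (sort by x, recurse on halves, check the dividing strip) achieves O(n log n).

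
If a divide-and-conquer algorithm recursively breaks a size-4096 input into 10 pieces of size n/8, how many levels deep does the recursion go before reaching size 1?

For divide and conquer with division factor 8:

Problem sizes at each level:
Level 0: 4096
Level 1: 512
Level 2: 64
Level 3: 8
Level 4: 1

The root is level 0 and the size-1 base case is level 4 (the tree spans levels 0 through 4, i.e. 5 levels counting the root), so the depth is the number of divisions: log_8(4096) = 4

The recursion tree depth is log_8(4096) = 4. At each level, the problem size is divided by 8, so it takes 4 divisions to reduce to a base case of size 1. The algorithm makes 10 recursive calls at each level.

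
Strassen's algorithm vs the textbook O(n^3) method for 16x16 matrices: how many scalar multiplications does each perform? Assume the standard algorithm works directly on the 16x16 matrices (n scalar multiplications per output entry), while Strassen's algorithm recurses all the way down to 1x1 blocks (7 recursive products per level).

Matrix multiplication for 16x16 matrices:

Standard algorithm: 16^3 = 4096 multiplications
Strassen's algorithm: 7^(log2(16)) = 7^4 = 2401 multiplications
Savings: 4096 - 2401 = 1695 multiplications

Standard: 4096 multiplications (16^3). Strassen: 2401 multiplications (7^4). Strassen reduces 8 recursive multiplications to 7 at each level.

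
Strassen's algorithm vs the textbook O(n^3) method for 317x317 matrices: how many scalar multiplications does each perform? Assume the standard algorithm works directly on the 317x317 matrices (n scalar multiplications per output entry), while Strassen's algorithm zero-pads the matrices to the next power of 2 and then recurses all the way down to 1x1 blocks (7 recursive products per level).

Matrix multiplication for 317x317 matrices:

Strassen's algorithm requires power-of-2 dimensions. Pad 317x317 to 512x512 (next power of 2).

Standard algorithm: 317^3 = 31855013 multiplications
Strassen's algorithm: 7^(log2(512)) = 7^9 = 40353607 multiplications
Difference: 31855013 - 40353607 = -8498594 (Strassen uses MORE here due to padding overhead — for small or just-over-power-of-2 n, padding can outweigh the per-level savings)

Standard: 31855013 multiplications (317^3). Strassen: 40353607 multiplications (7^9, after padding to 512x512). Strassen reduces 8 recursive multiplications to 7 at each level.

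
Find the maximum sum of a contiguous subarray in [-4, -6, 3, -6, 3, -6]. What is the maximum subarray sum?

Using Kadane's algorithm on [-4, -6, 3, -6, 3, -6]:

Scanning through the array:
Position 1 (value -6): max_ending_here = -6, max_so_far = -4
Position 2 (value 3): max_ending_here = 3, max_so_far = 3
Position 3 (value -6): max_ending_here = -3, max_so_far = 3
Position 4 (value 3): max_ending_here = 3, max_so_far = 3
Position 5 (value -6): max_ending_here = -3, max_so_far = 3

Maximum subarray: [3]
Maximum sum: 3

The maximum subarray is [3] with sum 3. This subarray runs from index 2 to index 2.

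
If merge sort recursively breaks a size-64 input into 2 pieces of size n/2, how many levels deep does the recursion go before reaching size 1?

For divide and conquer with division factor 2:

Problem sizes at each level:
Level 0: 64
Level 1: 32
Level 2: 16
Level 3: 8
Level 4: 4
Level 5: 2
Level 6: 1

The root is level 0 and the size-1 base case is level 6 (the tree spans levels 0 through 6, i.e. 7 levels counting the root), so the depth is the number of divisions: log_2(64) = 6

The recursion tree depth is log_2(64) = 6. At each level, the problem size is divided by 2, so it takes 6 divisions to reduce to a base case of size 1. The algorithm makes 2 recursive calls at each level.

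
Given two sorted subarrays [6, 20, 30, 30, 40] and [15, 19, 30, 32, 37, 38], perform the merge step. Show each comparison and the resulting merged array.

Merging process:

Compare 6 vs 15: take 6 from left. Merged: [6]
Compare 20 vs 15: take 15 from right. Merged: [6, 15]
Compare 20 vs 19: take 19 from right. Merged: [6, 15, 19]
Compare 20 vs 30: take 20 from left. Merged: [6, 15, 19, 20]
Compare 30 vs 30: take 30 from left. Merged: [6, 15, 19, 20, 30]
Compare 30 vs 30: take 30 from left. Merged: [6, 15, 19, 20, 30, 30]
Compare 40 vs 30: take 30 from right. Merged: [6, 15, 19, 20, 30, 30, 30]
Compare 40 vs 32: take 32 from right. Merged: [6, 15, 19, 20, 30, 30, 30, 32]
Compare 40 vs 37: take 37 from right. Merged: [6, 15, 19, 20, 30, 30, 30, 32, 37]
Compare 40 vs 38: take 38 from right. Merged: [6, 15, 19, 20, 30, 30, 30, 32, 37, 38]
Append remaining from left: [40]. Merged: [6, 15, 19, 20, 30, 30, 30, 32, 37, 38, 40]

Final merged array: [6, 15, 19, 20, 30, 30, 30, 32, 37, 38, 40]
Total comparisons: 10

The merged array is [6, 15, 19, 20, 30, 30, 30, 32, 37, 38, 40], requiring 10 comparisons. The merge step runs in O(n) time where n is the total number of elements.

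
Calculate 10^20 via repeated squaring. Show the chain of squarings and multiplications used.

Computing 10^20 by squaring (build up from 10^1; each line after the first costs one multiplication):

10^1 = 10
10^2 = (10^1)^2 = 10^2 = 100
10^4 = (10^2)^2 = 100^2 = 10000
10^5 = 10 * 10^4 = 10 * 10000 = 100000
10^10 = (10^5)^2 = 100000^2 = 10000000000
10^20 = (10^10)^2 = 10000000000^2 = 100000000000000000000

Result: 100000000000000000000
Multiplications needed: 5 (5 lines after 10^1)

10^20 = 100000000000000000000. Using exponentiation by squaring, this requires 5 multiplications. The key idea: if the exponent is even, square the half-power; if odd, multiply by the base once.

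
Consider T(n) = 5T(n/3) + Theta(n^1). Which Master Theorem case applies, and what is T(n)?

Master Theorem for T(n) = 5T(n/3) + O(n^1):

a = 5, b = 3, c = 1
log_b(a) = log_3(5) = 1.4650

Case 1: c = 1 < log_3(5) = 1.4650
T(n) = O(n^(log_3 5))

For T(n) = 5T(n/3) + O(n^1): log_3(5) = 1.4650. This is Case 1 of the Master Theorem (c < log_b(a), work dominated by leaves), giving O(n^(log_3 5)).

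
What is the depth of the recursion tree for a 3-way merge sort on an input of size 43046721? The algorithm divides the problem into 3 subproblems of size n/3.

For divide and conquer with division factor 3:

Problem sizes at each level:
Level 0: 43046721
Level 1: 14348907
Level 2: 4782969
Level 3: 1594323
Level 4: 531441
Level 5: 177147
Level 6: 59049
Level 7: 19683
Level 8: 6561
Level 9: 2187
Level 10: 729
Level 11: 243
Level 12: 81
Level 13: 27
Level 14: 9
Level 15: 3
Level 16: 1

The root is level 0 and the size-1 base case is level 16 (the tree spans levels 0 through 16, i.e. 17 levels counting the root), so the depth is the number of divisions: log_3(43046721) = 16

The recursion tree depth is log_3(43046721) = 16. At each level, the problem size is divided by 3, so it takes 16 divisions to reduce to a base case of size 1. The algorithm makes 3 recursive calls at each level.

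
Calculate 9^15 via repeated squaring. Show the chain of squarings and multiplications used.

Computing 9^15 by squaring (build up from 9^1; each line after the first costs one multiplication):

9^1 = 9
9^2 = (9^1)^2 = 9^2 = 81
9^3 = 9 * 9^2 = 9 * 81 = 729
9^6 = (9^3)^2 = 729^2 = 531441
9^7 = 9 * 9^6 = 9 * 531441 = 4782969
9^14 = (9^7)^2 = 4782969^2 = 22876792454961
9^15 = 9 * 9^14 = 9 * 22876792454961 = 205891132094649

Result: 205891132094649
Multiplications needed: 6 (6 lines after 9^1)

9^15 = 205891132094649. Using exponentiation by squaring, this requires 6 multiplications. The key idea: if the exponent is even, square the half-power; if odd, multiply by the base once.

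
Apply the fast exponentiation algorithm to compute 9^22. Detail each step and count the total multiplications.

Computing 9^22 by squaring (build up from 9^1; each line after the first costs one multiplication):

9^1 = 9
9^2 = (9^1)^2 = 9^2 = 81
9^4 = (9^2)^2 = 81^2 = 6561
9^5 = 9 * 9^4 = 9 * 6561 = 59049
9^10 = (9^5)^2 = 59049^2 = 3486784401
9^11 = 9 * 9^10 = 9 * 3486784401 = 31381059609
9^22 = (9^11)^2 = 31381059609^2 = 984770902183611232881

Result: 984770902183611232881
Multiplications needed: 6 (6 lines after 9^1)

9^22 = 984770902183611232881. Using exponentiation by squaring, this requires 6 multiplications. The key idea: if the exponent is even, square the half-power; if odd, multiply by the base once.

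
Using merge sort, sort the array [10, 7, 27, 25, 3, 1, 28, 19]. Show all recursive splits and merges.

Merge sort trace:

Split: [10, 7, 27, 25, 3, 1, 28, 19] -> [10, 7, 27, 25] and [3, 1, 28, 19]
  Split: [10, 7, 27, 25] -> [10, 7] and [27, 25]
    Split: [10, 7] -> [10] and [7]
    Merge: [10] + [7] -> [7, 10]
    Split: [27, 25] -> [27] and [25]
    Merge: [27] + [25] -> [25, 27]
  Merge: [7, 10] + [25, 27] -> [7, 10, 25, 27]
  Split: [3, 1, 28, 19] -> [3, 1] and [28, 19]
    Split: [3, 1] -> [3] and [1]
    Merge: [3] + [1] -> [1, 3]
    Split: [28, 19] -> [28] and [19]
    Merge: [28] + [19] -> [19, 28]
  Merge: [1, 3] + [19, 28] -> [1, 3, 19, 28]
Merge: [7, 10, 25, 27] + [1, 3, 19, 28] -> [1, 3, 7, 10, 19, 25, 27, 28]

Final sorted array: [1, 3, 7, 10, 19, 25, 27, 28]

The merge sort proceeds by recursively splitting the array and merging sorted halves.
After all merges, the sorted array is [1, 3, 7, 10, 19, 25, 27, 28].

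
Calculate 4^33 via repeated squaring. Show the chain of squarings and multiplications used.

Computing 4^33 by squaring (build up from 4^1; each line after the first costs one multiplication):

4^1 = 4
4^2 = (4^1)^2 = 4^2 = 16
4^4 = (4^2)^2 = 16^2 = 256
4^8 = (4^4)^2 = 256^2 = 65536
4^16 = (4^8)^2 = 65536^2 = 4294967296
4^32 = (4^16)^2 = 4294967296^2 = 18446744073709551616
4^33 = 4 * 4^32 = 4 * 18446744073709551616 = 73786976294838206464

Result: 73786976294838206464
Multiplications needed: 6 (6 lines after 4^1)

4^33 = 73786976294838206464. Using exponentiation by squaring, this requires 6 multiplications. The key idea: if the exponent is even, square the half-power; if odd, multiply by the base once.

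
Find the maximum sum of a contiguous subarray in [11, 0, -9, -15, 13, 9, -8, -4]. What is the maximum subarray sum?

Using Kadane's algorithm on [11, 0, -9, -15, 13, 9, -8, -4]:

Scanning through the array:
Position 1 (value 0): max_ending_here = 11, max_so_far = 11
Position 2 (value -9): max_ending_here = 2, max_so_far = 11
Position 3 (value -15): max_ending_here = -13, max_so_far = 11
Position 4 (value 13): max_ending_here = 13, max_so_far = 13
Position 5 (value 9): max_ending_here = 22, max_so_far = 22
Position 6 (value -8): max_ending_here = 14, max_so_far = 22
Position 7 (value -4): max_ending_here = 10, max_so_far = 22

Maximum subarray: [13, 9]
Maximum sum: 22

The maximum subarray is [13, 9] with sum 22. This subarray runs from index 4 to index 5.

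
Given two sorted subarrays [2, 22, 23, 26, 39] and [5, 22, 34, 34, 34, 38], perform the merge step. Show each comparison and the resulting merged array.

Merging process:

Compare 2 vs 5: take 2 from left. Merged: [2]
Compare 22 vs 5: take 5 from right. Merged: [2, 5]
Compare 22 vs 22: take 22 from left. Merged: [2, 5, 22]
Compare 23 vs 22: take 22 from right. Merged: [2, 5, 22, 22]
Compare 23 vs 34: take 23 from left. Merged: [2, 5, 22, 22, 23]
Compare 26 vs 34: take 26 from left. Merged: [2, 5, 22, 22, 23, 26]
Compare 39 vs 34: take 34 from right. Merged: [2, 5, 22, 22, 23, 26, 34]
Compare 39 vs 34: take 34 from right. Merged: [2, 5, 22, 22, 23, 26, 34, 34]
Compare 39 vs 34: take 34 from right. Merged: [2, 5, 22, 22, 23, 26, 34, 34, 34]
Compare 39 vs 38: take 38 from right. Merged: [2, 5, 22, 22, 23, 26, 34, 34, 34, 38]
Append remaining from left: [39]. Merged: [2, 5, 22, 22, 23, 26, 34, 34, 34, 38, 39]

Final merged array: [2, 5, 22, 22, 23, 26, 34, 34, 34, 38, 39]
Total comparisons: 10

The merged array is [2, 5, 22, 22, 23, 26, 34, 34, 34, 38, 39], requiring 10 comparisons. The merge step runs in O(n) time where n is the total number of elements.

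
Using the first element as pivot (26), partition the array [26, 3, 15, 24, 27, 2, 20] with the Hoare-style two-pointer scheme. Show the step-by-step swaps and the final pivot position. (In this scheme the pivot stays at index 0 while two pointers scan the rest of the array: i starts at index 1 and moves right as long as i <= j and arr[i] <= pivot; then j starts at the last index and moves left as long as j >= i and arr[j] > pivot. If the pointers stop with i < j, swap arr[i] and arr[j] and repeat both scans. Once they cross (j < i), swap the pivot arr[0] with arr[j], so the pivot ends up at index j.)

Hoare-style two-pointer partition with pivot = 26:

Initial array: [26, 3, 15, 24, 27, 2, 20]

Pointers start at i = 1, j = 6.
i stops at index 4 (arr[4]=27 > 26), j stops at index 6 (arr[6]=20 <= 26): swap arr[4] and arr[6], array becomes [26, 3, 15, 24, 20, 2, 27]
i ends at 6, j ends at 5: the pointers have crossed (j < i), so scanning stops.

Swap pivot arr[0] with arr[5] to place pivot at position 5: [2, 3, 15, 24, 20, 26, 27]
Pivot position: 5

After partitioning with pivot 26, the array becomes [2, 3, 15, 24, 20, 26, 27]. The pivot is placed at index 5. All elements to the left of the pivot are <= 26, and all elements to the right are > 26.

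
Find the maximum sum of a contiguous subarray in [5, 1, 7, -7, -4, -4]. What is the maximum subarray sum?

Using Kadane's algorithm on [5, 1, 7, -7, -4, -4]:

Scanning through the array:
Position 1 (value 1): max_ending_here = 6, max_so_far = 6
Position 2 (value 7): max_ending_here = 13, max_so_far = 13
Position 3 (value -7): max_ending_here = 6, max_so_far = 13
Position 4 (value -4): max_ending_here = 2, max_so_far = 13
Position 5 (value -4): max_ending_here = -2, max_so_far = 13

Maximum subarray: [5, 1, 7]
Maximum sum: 13

The maximum subarray is [5, 1, 7] with sum 13. This subarray runs from index 0 to index 2.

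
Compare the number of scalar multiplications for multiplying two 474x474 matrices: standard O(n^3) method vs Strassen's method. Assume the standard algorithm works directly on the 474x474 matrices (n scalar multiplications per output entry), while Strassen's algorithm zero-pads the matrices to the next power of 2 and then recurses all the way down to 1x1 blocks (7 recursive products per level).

Matrix multiplication for 474x474 matrices:

Strassen's algorithm requires power-of-2 dimensions. Pad 474x474 to 512x512 (next power of 2).

Standard algorithm: 474^3 = 106496424 multiplications
Strassen's algorithm: 7^(log2(512)) = 7^9 = 40353607 multiplications
Savings: 106496424 - 40353607 = 66142817 multiplications

Standard: 106496424 multiplications (474^3). Strassen: 40353607 multiplications (7^9, after padding to 512x512). Strassen reduces 8 recursive multiplications to 7 at each level.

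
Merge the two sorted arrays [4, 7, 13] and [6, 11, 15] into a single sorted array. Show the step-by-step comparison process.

Merging process:

Compare 4 vs 6: take 4 from left. Merged: [4]
Compare 7 vs 6: take 6 from right. Merged: [4, 6]
Compare 7 vs 11: take 7 from left. Merged: [4, 6, 7]
Compare 13 vs 11: take 11 from right. Merged: [4, 6, 7, 11]
Compare 13 vs 15: take 13 from left. Merged: [4, 6, 7, 11, 13]
Append remaining from right: [15]. Merged: [4, 6, 7, 11, 13, 15]

Final merged array: [4, 6, 7, 11, 13, 15]
Total comparisons: 5

The merged array is [4, 6, 7, 11, 13, 15], requiring 5 comparisons. The merge step runs in O(n) time where n is the total number of elements.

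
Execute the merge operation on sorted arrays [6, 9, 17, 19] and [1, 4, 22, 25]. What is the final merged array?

Merging process:

Compare 6 vs 1: take 1 from right. Merged: [1]
Compare 6 vs 4: take 4 from right. Merged: [1, 4]
Compare 6 vs 22: take 6 from left. Merged: [1, 4, 6]
Compare 9 vs 22: take 9 from left. Merged: [1, 4, 6, 9]
Compare 17 vs 22: take 17 from left. Merged: [1, 4, 6, 9, 17]
Compare 19 vs 22: take 19 from left. Merged: [1, 4, 6, 9, 17, 19]
Append remaining from right: [22, 25]. Merged: [1, 4, 6, 9, 17, 19, 22, 25]

Final merged array: [1, 4, 6, 9, 17, 19, 22, 25]
Total comparisons: 6

The merged array is [1, 4, 6, 9, 17, 19, 22, 25], requiring 6 comparisons. The merge step runs in O(n) time where n is the total number of elements.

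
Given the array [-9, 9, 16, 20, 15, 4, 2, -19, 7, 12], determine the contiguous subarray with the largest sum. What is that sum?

Using Kadane's algorithm on [-9, 9, 16, 20, 15, 4, 2, -19, 7, 12]:

Scanning through the array:
Position 1 (value 9): max_ending_here = 9, max_so_far = 9
Position 2 (value 16): max_ending_here = 25, max_so_far = 25
Position 3 (value 20): max_ending_here = 45, max_so_far = 45
Position 4 (value 15): max_ending_here = 60, max_so_far = 60
Position 5 (value 4): max_ending_here = 64, max_so_far = 64
Position 6 (value 2): max_ending_here = 66, max_so_far = 66
Position 7 (value -19): max_ending_here = 47, max_so_far = 66
Position 8 (value 7): max_ending_here = 54, max_so_far = 66
Position 9 (value 12): max_ending_here = 66, max_so_far = 66

Maximum subarray: [9, 16, 20, 15, 4, 2]
Maximum sum: 66

The maximum subarray is [9, 16, 20, 15, 4, 2] with sum 66. This subarray runs from index 1 to index 6.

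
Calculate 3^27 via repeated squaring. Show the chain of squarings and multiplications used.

Computing 3^27 by squaring (build up from 3^1; each line after the first costs one multiplication):

3^1 = 3
3^2 = (3^1)^2 = 3^2 = 9
3^3 = 3 * 3^2 = 3 * 9 = 27
3^6 = (3^3)^2 = 27^2 = 729
3^12 = (3^6)^2 = 729^2 = 531441
3^13 = 3 * 3^12 = 3 * 531441 = 1594323
3^26 = (3^13)^2 = 1594323^2 = 2541865828329
3^27 = 3 * 3^26 = 3 * 2541865828329 = 7625597484987

Result: 7625597484987
Multiplications needed: 7 (7 lines after 3^1)

3^27 = 7625597484987. Using exponentiation by squaring, this requires 7 multiplications. The key idea: if the exponent is even, square the half-power; if odd, multiply by the base once.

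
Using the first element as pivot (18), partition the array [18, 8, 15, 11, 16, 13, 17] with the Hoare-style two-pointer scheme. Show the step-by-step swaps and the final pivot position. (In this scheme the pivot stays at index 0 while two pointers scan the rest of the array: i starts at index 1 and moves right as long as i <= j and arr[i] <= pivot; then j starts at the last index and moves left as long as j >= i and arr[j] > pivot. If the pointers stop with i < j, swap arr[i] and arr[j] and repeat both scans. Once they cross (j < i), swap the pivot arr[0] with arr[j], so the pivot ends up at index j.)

Hoare-style two-pointer partition with pivot = 18:

Initial array: [18, 8, 15, 11, 16, 13, 17]

Pointers start at i = 1, j = 6.
i ends at 7, j ends at 6: the pointers have crossed (j < i), so scanning stops.

Swap pivot arr[0] with arr[6] to place pivot at position 6: [17, 8, 15, 11, 16, 13, 18]
Pivot position: 6

After partitioning with pivot 18, the array becomes [17, 8, 15, 11, 16, 13, 18]. The pivot is placed at index 6. All elements to the left of the pivot are <= 18, and all elements to the right are > 18.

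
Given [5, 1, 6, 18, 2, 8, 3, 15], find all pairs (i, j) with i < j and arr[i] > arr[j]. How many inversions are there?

Finding inversions in [5, 1, 6, 18, 2, 8, 3, 15]:

(0, 1): arr[0]=5 > arr[1]=1
(0, 4): arr[0]=5 > arr[4]=2
(0, 6): arr[0]=5 > arr[6]=3
(2, 4): arr[2]=6 > arr[4]=2
(2, 6): arr[2]=6 > arr[6]=3
(3, 4): arr[3]=18 > arr[4]=2
(3, 5): arr[3]=18 > arr[5]=8
(3, 6): arr[3]=18 > arr[6]=3
(3, 7): arr[3]=18 > arr[7]=15
(5, 6): arr[5]=8 > arr[6]=3

Total inversions: 10

The array has 10 inversion(s): (0,1), (0,4), (0,6), (2,4), (2,6), (3,4), (3,5), (3,6), (3,7), (5,6). Each pair (i,j) satisfies i < j and arr[i] > arr[j].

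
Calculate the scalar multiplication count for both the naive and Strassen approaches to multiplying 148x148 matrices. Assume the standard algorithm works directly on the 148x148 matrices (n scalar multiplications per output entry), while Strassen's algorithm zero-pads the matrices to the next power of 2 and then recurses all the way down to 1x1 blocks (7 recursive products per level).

Matrix multiplication for 148x148 matrices:

Strassen's algorithm requires power-of-2 dimensions. Pad 148x148 to 256x256 (next power of 2).

Standard algorithm: 148^3 = 3241792 multiplications
Strassen's algorithm: 7^(log2(256)) = 7^8 = 5764801 multiplications
Difference: 3241792 - 5764801 = -2523009 (Strassen uses MORE here due to padding overhead — for small or just-over-power-of-2 n, padding can outweigh the per-level savings)

Standard: 3241792 multiplications (148^3). Strassen: 5764801 multiplications (7^8, after padding to 256x256). Strassen reduces 8 recursive multiplications to 7 at each level.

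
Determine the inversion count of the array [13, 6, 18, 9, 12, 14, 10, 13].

Finding inversions in [13, 6, 18, 9, 12, 14, 10, 13]:

(0, 1): arr[0]=13 > arr[1]=6
(0, 3): arr[0]=13 > arr[3]=9
(0, 4): arr[0]=13 > arr[4]=12
(0, 6): arr[0]=13 > arr[6]=10
(2, 3): arr[2]=18 > arr[3]=9
(2, 4): arr[2]=18 > arr[4]=12
(2, 5): arr[2]=18 > arr[5]=14
(2, 6): arr[2]=18 > arr[6]=10
(2, 7): arr[2]=18 > arr[7]=13
(4, 6): arr[4]=12 > arr[6]=10
(5, 6): arr[5]=14 > arr[6]=10
(5, 7): arr[5]=14 > arr[7]=13

Total inversions: 12

The array has 12 inversion(s): (0,1), (0,3), (0,4), (0,6), (2,3), (2,4), (2,5), (2,6), (2,7), (4,6), (5,6), (5,7). Each pair (i,j) satisfies i < j and arr[i] > arr[j].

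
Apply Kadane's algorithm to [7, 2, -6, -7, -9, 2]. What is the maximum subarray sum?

Using Kadane's algorithm on [7, 2, -6, -7, -9, 2]:

Scanning through the array:
Position 1 (value 2): max_ending_here = 9, max_so_far = 9
Position 2 (value -6): max_ending_here = 3, max_so_far = 9
Position 3 (value -7): max_ending_here = -4, max_so_far = 9
Position 4 (value -9): max_ending_here = -9, max_so_far = 9
Position 5 (value 2): max_ending_here = 2, max_so_far = 9

Maximum subarray: [7, 2]
Maximum sum: 9

The maximum subarray is [7, 2] with sum 9. This subarray runs from index 0 to index 1.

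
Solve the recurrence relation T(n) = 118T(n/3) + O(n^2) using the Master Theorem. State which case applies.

Master Theorem for T(n) = 118T(n/3) + O(n^2):

a = 118, b = 3, c = 2
log_b(a) = log_3(118) = 4.3425

Case 1: c = 2 < log_3(118) = 4.3425
T(n) = O(n^(log_3 118))

For T(n) = 118T(n/3) + O(n^2): log_3(118) = 4.3425. This is Case 1 of the Master Theorem (c < log_b(a), work dominated by leaves), giving O(n^(log_3 118)).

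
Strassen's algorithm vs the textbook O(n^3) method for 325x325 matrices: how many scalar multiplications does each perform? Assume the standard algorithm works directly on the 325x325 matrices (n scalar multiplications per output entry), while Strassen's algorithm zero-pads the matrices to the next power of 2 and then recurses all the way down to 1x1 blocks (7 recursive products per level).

Matrix multiplication for 325x325 matrices:

Strassen's algorithm requires power-of-2 dimensions. Pad 325x325 to 512x512 (next power of 2).

Standard algorithm: 325^3 = 34328125 multiplications
Strassen's algorithm: 7^(log2(512)) = 7^9 = 40353607 multiplications
Difference: 34328125 - 40353607 = -6025482 (Strassen uses MORE here due to padding overhead — for small or just-over-power-of-2 n, padding can outweigh the per-level savings)

Standard: 34328125 multiplications (325^3). Strassen: 40353607 multiplications (7^9, after padding to 512x512). Strassen reduces 8 recursive multiplications to 7 at each level.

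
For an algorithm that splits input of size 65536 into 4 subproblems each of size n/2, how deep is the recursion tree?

For divide and conquer with division factor 2:

Problem sizes at each level:
Level 0: 65536
Level 1: 32768
Level 2: 16384
Level 3: 8192
Level 4: 4096
Level 5: 2048
Level 6: 1024
Level 7: 512
Level 8: 256
Level 9: 128
Level 10: 64
Level 11: 32
Level 12: 16
Level 13: 8
Level 14: 4
Level 15: 2
Level 16: 1

The root is level 0 and the size-1 base case is level 16 (the tree spans levels 0 through 16, i.e. 17 levels counting the root), so the depth is the number of divisions: log_2(65536) = 16

The recursion tree depth is log_2(65536) = 16. At each level, the problem size is divided by 2, so it takes 16 divisions to reduce to a base case of size 1. The algorithm makes 4 recursive calls at each level.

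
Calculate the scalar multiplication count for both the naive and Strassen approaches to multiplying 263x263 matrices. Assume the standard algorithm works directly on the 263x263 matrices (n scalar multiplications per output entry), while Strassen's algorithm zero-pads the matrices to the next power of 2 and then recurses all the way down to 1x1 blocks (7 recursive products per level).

Matrix multiplication for 263x263 matrices:

Strassen's algorithm requires power-of-2 dimensions. Pad 263x263 to 512x512 (next power of 2).

Standard algorithm: 263^3 = 18191447 multiplications
Strassen's algorithm: 7^(log2(512)) = 7^9 = 40353607 multiplications
Difference: 18191447 - 40353607 = -22162160 (Strassen uses MORE here due to padding overhead — for small or just-over-power-of-2 n, padding can outweigh the per-level savings)

Standard: 18191447 multiplications (263^3). Strassen: 40353607 multiplications (7^9, after padding to 512x512). Strassen reduces 8 recursive multiplications to 7 at each level.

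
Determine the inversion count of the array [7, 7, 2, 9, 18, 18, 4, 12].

Finding inversions in [7, 7, 2, 9, 18, 18, 4, 12]:

(0, 2): arr[0]=7 > arr[2]=2
(0, 6): arr[0]=7 > arr[6]=4
(1, 2): arr[1]=7 > arr[2]=2
(1, 6): arr[1]=7 > arr[6]=4
(3, 6): arr[3]=9 > arr[6]=4
(4, 6): arr[4]=18 > arr[6]=4
(4, 7): arr[4]=18 > arr[7]=12
(5, 6): arr[5]=18 > arr[6]=4
(5, 7): arr[5]=18 > arr[7]=12

Total inversions: 9

The array has 9 inversion(s): (0,2), (0,6), (1,2), (1,6), (3,6), (4,6), (4,7), (5,6), (5,7). Each pair (i,j) satisfies i < j and arr[i] > arr[j].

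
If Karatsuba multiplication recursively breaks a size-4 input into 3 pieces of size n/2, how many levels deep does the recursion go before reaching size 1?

For divide and conquer with division factor 2:

Problem sizes at each level:
Level 0: 4
Level 1: 2
Level 2: 1

The root is level 0 and the size-1 base case is level 2 (the tree spans levels 0 through 2, i.e. 3 levels counting the root), so the depth is the number of divisions: log_2(4) = 2

The recursion tree depth is log_2(4) = 2. At each level, the problem size is divided by 2, so it takes 2 divisions to reduce to a base case of size 1. The algorithm makes 3 recursive calls at each level.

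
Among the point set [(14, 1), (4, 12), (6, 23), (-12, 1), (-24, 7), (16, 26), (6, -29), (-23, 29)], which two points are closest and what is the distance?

Computing all pairwise distances among 8 points:

d((14, 1), (4, 12)) = 14.8661
d((14, 1), (6, 23)) = 23.4094
d((14, 1), (-12, 1)) = 26.0
d((14, 1), (-24, 7)) = 38.4708
d((14, 1), (16, 26)) = 25.0799
d((14, 1), (6, -29)) = 31.0483
d((14, 1), (-23, 29)) = 46.4004
d((4, 12), (6, 23)) = 11.1803
d((4, 12), (-12, 1)) = 19.4165
d((4, 12), (-24, 7)) = 28.4429
d((4, 12), (16, 26)) = 18.4391
d((4, 12), (6, -29)) = 41.0488
d((4, 12), (-23, 29)) = 31.9061
d((6, 23), (-12, 1)) = 28.4253
d((6, 23), (-24, 7)) = 34.0
d((6, 23), (16, 26)) = 10.4403 <-- minimum
d((6, 23), (6, -29)) = 52.0
d((6, 23), (-23, 29)) = 29.6142
d((-12, 1), (-24, 7)) = 13.4164
d((-12, 1), (16, 26)) = 37.5366
d((-12, 1), (6, -29)) = 34.9857
d((-12, 1), (-23, 29)) = 30.0832
d((-24, 7), (16, 26)) = 44.2832
d((-24, 7), (6, -29)) = 46.8615
d((-24, 7), (-23, 29)) = 22.0227
d((16, 26), (6, -29)) = 55.9017
d((16, 26), (-23, 29)) = 39.1152
d((6, -29), (-23, 29)) = 64.846

Closest pair: (6, 23) and (16, 26) with distance 10.4403

The closest pair is (6, 23) and (16, 26) with Euclidean distance 10.4403. For 8 points, brute-force pairwise comparison is shown above. For large n, the divide-and-conquer algorithm (sort by x, recurse on halves, check the dividing strip) achieves O(n log n).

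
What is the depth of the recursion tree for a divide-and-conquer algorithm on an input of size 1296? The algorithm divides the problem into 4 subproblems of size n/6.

For divide and conquer with division factor 6:

Problem sizes at each level:
Level 0: 1296
Level 1: 216
Level 2: 36
Level 3: 6
Level 4: 1

The root is level 0 and the size-1 base case is level 4 (the tree spans levels 0 through 4, i.e. 5 levels counting the root), so the depth is the number of divisions: log_6(1296) = 4

The recursion tree depth is log_6(1296) = 4. At each level, the problem size is divided by 6, so it takes 4 divisions to reduce to a base case of size 1. The algorithm makes 4 recursive calls at each level.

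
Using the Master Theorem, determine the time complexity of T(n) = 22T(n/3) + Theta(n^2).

Master Theorem for T(n) = 22T(n/3) + O(n^2):

a = 22, b = 3, c = 2
log_b(a) = log_3(22) = 2.8136

Case 1: c = 2 < log_3(22) = 2.8136
T(n) = O(n^(log_3 22))

For T(n) = 22T(n/3) + O(n^2): log_3(22) = 2.8136. This is Case 1 of the Master Theorem (c < log_b(a), work dominated by leaves), giving O(n^(log_3 22)).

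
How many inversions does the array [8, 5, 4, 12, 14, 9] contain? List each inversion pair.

Finding inversions in [8, 5, 4, 12, 14, 9]:

(0, 1): arr[0]=8 > arr[1]=5
(0, 2): arr[0]=8 > arr[2]=4
(1, 2): arr[1]=5 > arr[2]=4
(3, 5): arr[3]=12 > arr[5]=9
(4, 5): arr[4]=14 > arr[5]=9

Total inversions: 5

The array has 5 inversion(s): (0,1), (0,2), (1,2), (3,5), (4,5). Each pair (i,j) satisfies i < j and arr[i] > arr[j].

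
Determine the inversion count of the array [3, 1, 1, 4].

Finding inversions in [3, 1, 1, 4]:

(0, 1): arr[0]=3 > arr[1]=1
(0, 2): arr[0]=3 > arr[2]=1

Total inversions: 2

The array has 2 inversion(s): (0,1), (0,2). Each pair (i,j) satisfies i < j and arr[i] > arr[j].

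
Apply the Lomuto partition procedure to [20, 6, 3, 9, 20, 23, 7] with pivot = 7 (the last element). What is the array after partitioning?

Lomuto partition with pivot = 7:

Initial array: [20, 6, 3, 9, 20, 23, 7]

arr[0]=20 > 7: no swap
arr[1]=6 <= 7: swap with position 0, array becomes [6, 20, 3, 9, 20, 23, 7]
arr[2]=3 <= 7: swap with position 1, array becomes [6, 3, 20, 9, 20, 23, 7]
arr[3]=9 > 7: no swap
arr[4]=20 > 7: no swap
arr[5]=23 > 7: no swap

Place pivot at position 2: [6, 3, 7, 9, 20, 23, 20]
Pivot position: 2

After partitioning with pivot 7, the array becomes [6, 3, 7, 9, 20, 23, 20]. The pivot is placed at index 2. All elements to the left of the pivot are <= 7, and all elements to the right are > 7.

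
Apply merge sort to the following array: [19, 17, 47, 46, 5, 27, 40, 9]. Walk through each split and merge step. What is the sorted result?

Merge sort trace:

Split: [19, 17, 47, 46, 5, 27, 40, 9] -> [19, 17, 47, 46] and [5, 27, 40, 9]
  Split: [19, 17, 47, 46] -> [19, 17] and [47, 46]
    Split: [19, 17] -> [19] and [17]
    Merge: [19] + [17] -> [17, 19]
    Split: [47, 46] -> [47] and [46]
    Merge: [47] + [46] -> [46, 47]
  Merge: [17, 19] + [46, 47] -> [17, 19, 46, 47]
  Split: [5, 27, 40, 9] -> [5, 27] and [40, 9]
    Split: [5, 27] -> [5] and [27]
    Merge: [5] + [27] -> [5, 27]
    Split: [40, 9] -> [40] and [9]
    Merge: [40] + [9] -> [9, 40]
  Merge: [5, 27] + [9, 40] -> [5, 9, 27, 40]
Merge: [17, 19, 46, 47] + [5, 9, 27, 40] -> [5, 9, 17, 19, 27, 40, 46, 47]

Final sorted array: [5, 9, 17, 19, 27, 40, 46, 47]

The merge sort proceeds by recursively splitting the array and merging sorted halves.
After all merges, the sorted array is [5, 9, 17, 19, 27, 40, 46, 47].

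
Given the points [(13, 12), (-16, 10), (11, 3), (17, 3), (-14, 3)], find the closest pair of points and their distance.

Computing all pairwise distances among 5 points:

d((13, 12), (-16, 10)) = 29.0689
d((13, 12), (11, 3)) = 9.2195
d((13, 12), (17, 3)) = 9.8489
d((13, 12), (-14, 3)) = 28.4605
d((-16, 10), (11, 3)) = 27.8927
d((-16, 10), (17, 3)) = 33.7343
d((-16, 10), (-14, 3)) = 7.2801
d((11, 3), (17, 3)) = 6.0 <-- minimum
d((11, 3), (-14, 3)) = 25.0
d((17, 3), (-14, 3)) = 31.0

Closest pair: (11, 3) and (17, 3) with distance 6.0

The closest pair is (11, 3) and (17, 3) with Euclidean distance 6.0. For 5 points, brute-force pairwise comparison is shown above. For large n, the divide-and-conquer algorithm (sort by x, recurse on halves, check the dividing strip) achieves O(n log n).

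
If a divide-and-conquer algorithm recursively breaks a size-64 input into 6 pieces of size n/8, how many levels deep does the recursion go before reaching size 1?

For divide and conquer with division factor 8:

Problem sizes at each level:
Level 0: 64
Level 1: 8
Level 2: 1

The root is level 0 and the size-1 base case is level 2 (the tree spans levels 0 through 2, i.e. 3 levels counting the root), so the depth is the number of divisions: log_8(64) = 2

The recursion tree depth is log_8(64) = 2. At each level, the problem size is divided by 8, so it takes 2 divisions to reduce to a base case of size 1. The algorithm makes 6 recursive calls at each level.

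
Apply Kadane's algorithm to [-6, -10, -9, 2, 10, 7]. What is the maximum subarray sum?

Using Kadane's algorithm on [-6, -10, -9, 2, 10, 7]:

Scanning through the array:
Position 1 (value -10): max_ending_here = -10, max_so_far = -6
Position 2 (value -9): max_ending_here = -9, max_so_far = -6
Position 3 (value 2): max_ending_here = 2, max_so_far = 2
Position 4 (value 10): max_ending_here = 12, max_so_far = 12
Position 5 (value 7): max_ending_here = 19, max_so_far = 19

Maximum subarray: [2, 10, 7]
Maximum sum: 19

The maximum subarray is [2, 10, 7] with sum 19. This subarray runs from index 3 to index 5.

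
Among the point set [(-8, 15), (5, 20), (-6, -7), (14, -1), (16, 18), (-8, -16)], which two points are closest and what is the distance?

Computing all pairwise distances among 6 points:

d((-8, 15), (5, 20)) = 13.9284
d((-8, 15), (-6, -7)) = 22.0907
d((-8, 15), (14, -1)) = 27.2029
d((-8, 15), (16, 18)) = 24.1868
d((-8, 15), (-8, -16)) = 31.0
d((5, 20), (-6, -7)) = 29.1548
d((5, 20), (14, -1)) = 22.8473
d((5, 20), (16, 18)) = 11.1803
d((5, 20), (-8, -16)) = 38.2753
d((-6, -7), (14, -1)) = 20.8806
d((-6, -7), (16, 18)) = 33.3017
d((-6, -7), (-8, -16)) = 9.2195 <-- minimum
d((14, -1), (16, 18)) = 19.105
d((14, -1), (-8, -16)) = 26.6271
d((16, 18), (-8, -16)) = 41.6173

Closest pair: (-6, -7) and (-8, -16) with distance 9.2195

The closest pair is (-6, -7) and (-8, -16) with Euclidean distance 9.2195. For 6 points, brute-force pairwise comparison is shown above. For large n, the divide-and-conquer algorithm (sort by x, recurse on halves, check the dividing strip) achieves O(n log n).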